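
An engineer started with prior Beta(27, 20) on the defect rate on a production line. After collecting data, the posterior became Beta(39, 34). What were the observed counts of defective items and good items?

12 defective items and 14 good items

Beta is conjugate to the binomial likelihood: posterior = Beta(α+s, β+f).
So s = 39 − 27 = 12 and f = 34 − 20 = 14.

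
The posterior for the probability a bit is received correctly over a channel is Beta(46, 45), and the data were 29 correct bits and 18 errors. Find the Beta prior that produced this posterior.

Beta(17, 27)

A Beta(a, b) prior with s successes and f failures in binomial data gives a Beta(a+s, b+f) posterior.
So a = 46 − 29 = 17 and b = 45 − 18 = 27.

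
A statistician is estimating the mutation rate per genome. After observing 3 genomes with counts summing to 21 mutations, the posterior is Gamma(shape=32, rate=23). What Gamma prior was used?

Gamma–Poisson conjugacy: posterior shape = α + Σxᵢ, posterior rate = β + n.
So α = 32 − 21 = 11 and β = 23 − 3 = 20.

Gamma(shape=11, rate=20)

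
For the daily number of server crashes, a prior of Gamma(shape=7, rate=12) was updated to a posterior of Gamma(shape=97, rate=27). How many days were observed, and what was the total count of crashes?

A Gamma(α, β) prior (rate parametrization) on a Poisson rate with n observations summing to S gives posterior Gamma(α+S, β+n).
Matching: Σxᵢ = 97 − 7 = 90 and n = 27 − 12 = 15.

n = 15 days with total 90 crashes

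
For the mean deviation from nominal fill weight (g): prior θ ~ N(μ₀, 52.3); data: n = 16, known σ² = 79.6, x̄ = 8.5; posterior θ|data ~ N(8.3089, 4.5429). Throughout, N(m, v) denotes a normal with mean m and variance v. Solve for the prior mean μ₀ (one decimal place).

μ₀ = 6.3

With known observation variance, the Normal–Normal posterior has precision τ_n = τ₀ + n/σ² and mean μ_n = (τ₀μ₀ + (n/σ²)x̄)/τ_n.
Here τ₀ = 1/52.3 = 0.019120 and τ_data = 16/79.6 = 0.201005, so τ_n = 0.220125.
Rearranging for μ₀: μ₀ = (μ_n·τ_n − τ_data·x̄)/τ₀ = (8.3089·0.220125 − 0.201005·8.5) / 0.019120 = 0.120454/0.019120 ≈ 6.3.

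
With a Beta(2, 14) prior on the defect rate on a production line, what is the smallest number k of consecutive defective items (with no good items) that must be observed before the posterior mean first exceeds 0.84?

k = 72

After k defective items and 0 good items the posterior is Beta(2+k, 14), with mean (2+k)/(2+14+k).
Set (2+k)/(16+k) > 0.84 and solve: k > (0.84·16 − 2)/(1 − 0.84) = 71.500.
The smallest integer exceeding 71.500 is 72.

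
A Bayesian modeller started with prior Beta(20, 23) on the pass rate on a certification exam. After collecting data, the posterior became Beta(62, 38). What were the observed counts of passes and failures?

Under Beta–binomial conjugacy the posterior parameters are (α+s, β+f).
Match parameters: s=62−20=42, f=38−23=15.

42 passes and 15 failures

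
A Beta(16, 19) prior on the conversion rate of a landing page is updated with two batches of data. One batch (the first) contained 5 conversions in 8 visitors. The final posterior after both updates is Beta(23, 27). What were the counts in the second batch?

2 conversions and 5 bounces

Sequential conjugate updates are equivalent to a single update on the pooled data, so total successes = posterior α − prior α and total failures = posterior β − prior β.
Total across both batches: 23−16=7 conversions, 27−19=8 bounces.
Subtract the first batch: 7−5=2 conversions and 8−3=5 bounces.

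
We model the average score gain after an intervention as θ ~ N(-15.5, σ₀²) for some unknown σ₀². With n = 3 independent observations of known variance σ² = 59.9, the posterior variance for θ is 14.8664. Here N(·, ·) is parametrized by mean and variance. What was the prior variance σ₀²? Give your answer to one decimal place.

σ₀² = 58.2

For the Normal–Normal model with known σ², precisions add: τ_n = τ₀ + n/σ².
So 1/σ₀² = 1/14.8664 − 3/59.9 = 0.067266 − 0.050083 = 0.017183.
Hence σ₀² = 1/0.017183 ≈ 58.2.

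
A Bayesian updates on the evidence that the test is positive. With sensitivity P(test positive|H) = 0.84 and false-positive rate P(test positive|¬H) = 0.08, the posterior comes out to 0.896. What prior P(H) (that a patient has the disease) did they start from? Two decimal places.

P(H) = 0.45

Bayes' rule in odds form gives O(H|E) = O(H)·[P(E|H)/P(E|¬H)], hence O(H) = O(H|E)/LR.
Posterior odds = 0.896/(1−0.896) = 8.6154. LR = 0.84/0.08 = 10.5000.
Prior odds = 8.6154/10.5000 = 0.8205, so P(H) = 0.8205/(1+0.8205) ≈ 0.45.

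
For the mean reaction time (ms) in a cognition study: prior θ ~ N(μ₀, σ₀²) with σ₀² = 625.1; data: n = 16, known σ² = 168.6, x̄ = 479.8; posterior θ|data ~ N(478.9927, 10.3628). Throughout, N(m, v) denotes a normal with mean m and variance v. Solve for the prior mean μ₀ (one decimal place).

The posterior mean is a precision-weighted average: μ_n = (τ₀μ₀ + τ_data·x̄)/(τ₀+τ_data), with τ₀=1/σ₀² and τ_data=n/σ².
Here τ₀ = 1/625.1 = 0.001600 and τ_data = 16/168.6 = 0.094899, so τ_n = 0.096499.
Rearranging for μ₀: μ₀ = (μ_n·τ_n − τ_data·x̄)/τ₀ = (478.9927·0.096499 − 0.094899·479.8) / 0.001600 = 0.689776/0.001600 ≈ 431.1.

μ₀ = 431.1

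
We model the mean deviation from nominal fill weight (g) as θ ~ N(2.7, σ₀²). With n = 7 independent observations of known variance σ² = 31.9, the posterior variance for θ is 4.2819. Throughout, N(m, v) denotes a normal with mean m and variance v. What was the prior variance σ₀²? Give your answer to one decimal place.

For the Normal–Normal model with known σ², precisions add: τ_n = τ₀ + n/σ².
So 1/σ₀² = 1/4.2819 − 7/31.9 = 0.233541 − 0.219436 = 0.014105.
Hence σ₀² = 1/0.014105 ≈ 70.9.

σ₀² = 70.9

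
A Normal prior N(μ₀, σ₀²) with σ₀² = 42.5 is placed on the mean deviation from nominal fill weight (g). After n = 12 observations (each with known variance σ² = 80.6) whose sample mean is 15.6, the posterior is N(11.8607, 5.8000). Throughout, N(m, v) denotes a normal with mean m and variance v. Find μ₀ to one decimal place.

μ₀ = -11.8

With known observation variance, the Normal–Normal posterior has precision τ_n = τ₀ + n/σ² and mean μ_n = (τ₀μ₀ + (n/σ²)x̄)/τ_n.
Here τ₀ = 1/42.5 = 0.023529 and τ_data = 12/80.6 = 0.148883, so τ_n = 0.172412.
Rearranging for μ₀: μ₀ = (μ_n·τ_n − τ_data·x̄)/τ₀ = (11.8607·0.172412 − 0.148883·15.6) / 0.023529 = -0.277648/0.023529 ≈ -11.8.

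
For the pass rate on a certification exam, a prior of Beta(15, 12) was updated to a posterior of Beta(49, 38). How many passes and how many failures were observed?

34 passes and 26 failures

Beta is conjugate to the binomial likelihood: posterior = Beta(a+s, b+f).
So s = 49 − 15 = 34 and f = 38 − 12 = 26.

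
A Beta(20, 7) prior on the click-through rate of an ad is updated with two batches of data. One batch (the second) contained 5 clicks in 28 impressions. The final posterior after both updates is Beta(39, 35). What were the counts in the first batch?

14 clicks and 5 non-clicks

Because Beta–binomial updating is additive in the counts, the combined data contributed (α_post−α_prior, β_post−β_prior) successes and failures.
Total across both batches: 39−20=19 clicks, 35−7=28 non-clicks.
Subtract the second batch: 19−5=14 clicks and 28−23=5 non-clicks.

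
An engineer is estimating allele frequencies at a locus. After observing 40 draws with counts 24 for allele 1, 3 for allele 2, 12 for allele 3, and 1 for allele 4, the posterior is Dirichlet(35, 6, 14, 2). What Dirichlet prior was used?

For a Dirichlet(α) prior with multinomial counts c, the posterior is Dirichlet(α + c) componentwise.
Subtract each count from the matching posterior parameter: 35−24=11, 6−3=3, 14−12=2, 2−1=1.

Dirichlet(11, 3, 2, 1)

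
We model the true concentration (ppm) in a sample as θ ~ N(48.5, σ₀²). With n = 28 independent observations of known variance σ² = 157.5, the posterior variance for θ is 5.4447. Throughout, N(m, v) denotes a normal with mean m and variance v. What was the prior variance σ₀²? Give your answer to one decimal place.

Posterior precision equals prior precision plus data precision: 1/σ_n² = 1/σ₀² + n/σ².
So 1/σ₀² = 1/5.4447 − 28/157.5 = 0.183665 − 0.177778 = 0.005887.
Hence σ₀² = 1/0.005887 ≈ 169.9.

σ₀² = 169.9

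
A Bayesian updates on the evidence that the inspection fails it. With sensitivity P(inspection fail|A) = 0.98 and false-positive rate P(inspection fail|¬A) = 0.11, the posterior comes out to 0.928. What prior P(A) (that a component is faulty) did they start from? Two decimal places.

Bayes' rule in odds form gives O(A|E) = O(A)·[P(E|A)/P(E|¬A)], hence O(A) = O(A|E)/LR.
Posterior odds = 0.928/(1−0.928) = 12.8889. LR = 0.98/0.11 = 8.9091.
Prior odds = 12.8889/8.9091 = 1.4467, so P(A) = 1.4467/(1+1.4467) ≈ 0.59.

P(A) = 0.59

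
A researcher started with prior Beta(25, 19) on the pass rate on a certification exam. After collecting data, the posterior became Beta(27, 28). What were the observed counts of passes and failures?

2 passes and 9 failures

A Beta(a, b) prior with s successes and f failures in binomial data gives a Beta(a+s, b+f) posterior.
Match parameters: s=27−25=2, f=28−19=9.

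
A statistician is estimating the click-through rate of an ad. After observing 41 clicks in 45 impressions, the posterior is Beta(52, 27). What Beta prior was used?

Beta is conjugate to the binomial likelihood: posterior = Beta(α+s, β+f).
Subtract the data counts: 52−41=11, 27−4=23.

Beta(11, 23)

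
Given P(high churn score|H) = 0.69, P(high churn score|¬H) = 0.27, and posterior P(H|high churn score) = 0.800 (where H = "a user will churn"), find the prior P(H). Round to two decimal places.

In odds form, posterior odds = prior odds × likelihood ratio, so prior odds = posterior odds ÷ LR.
Posterior odds = 0.800/(1−0.800) = 4.0000. LR = 0.69/0.27 = 2.5556.
Prior odds = 4.0000/2.5556 = 1.5652, so P(H) = 1.5652/(1+1.5652) ≈ 0.61.

P(H) = 0.61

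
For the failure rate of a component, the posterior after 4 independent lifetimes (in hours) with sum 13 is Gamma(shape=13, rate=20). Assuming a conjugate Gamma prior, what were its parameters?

Gamma–exponential conjugacy: posterior shape = α + n, posterior rate = β + Σtᵢ.
So α = 13 − 4 = 9 and β = 20 − 13 = 7.

Gamma(shape=9, rate=7)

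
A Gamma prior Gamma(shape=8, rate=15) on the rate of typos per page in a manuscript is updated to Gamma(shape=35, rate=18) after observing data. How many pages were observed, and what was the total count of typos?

n = 3 pages with total 27 typos

Gamma–Poisson conjugacy: posterior shape = α + Σxᵢ, posterior rate = β + n.
Matching: Σxᵢ = 35 − 8 = 27 and n = 18 − 15 = 3.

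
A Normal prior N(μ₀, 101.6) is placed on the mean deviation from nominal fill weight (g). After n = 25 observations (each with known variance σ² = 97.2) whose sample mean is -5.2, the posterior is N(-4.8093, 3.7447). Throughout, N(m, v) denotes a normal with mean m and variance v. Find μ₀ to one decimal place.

μ₀ = 5.4

The posterior mean is a precision-weighted average: μ_n = (τ₀μ₀ + τ_data·x̄)/(τ₀+τ_data), with τ₀=1/σ₀² and τ_data=n/σ².
Here τ₀ = 1/101.6 = 0.009843 and τ_data = 25/97.2 = 0.257202, so τ_n = 0.267045.
Rearranging for μ₀: μ₀ = (μ_n·τ_n − τ_data·x̄)/τ₀ = (-4.8093·0.267045 − 0.257202·-5.2) / 0.009843 = 0.053151/0.009843 ≈ 5.4.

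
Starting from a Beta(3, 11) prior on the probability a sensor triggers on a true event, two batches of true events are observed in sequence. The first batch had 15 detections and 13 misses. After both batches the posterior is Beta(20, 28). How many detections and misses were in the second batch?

2 detections and 4 misses

Because Beta–binomial updating is additive in the counts, the combined data contributed (α_post−α_prior, β_post−β_prior) successes and failures.
Total across both batches: 20−3=17 detections, 28−11=17 misses.
Subtract the first batch: 17−15=2 detections and 17−13=4 misses.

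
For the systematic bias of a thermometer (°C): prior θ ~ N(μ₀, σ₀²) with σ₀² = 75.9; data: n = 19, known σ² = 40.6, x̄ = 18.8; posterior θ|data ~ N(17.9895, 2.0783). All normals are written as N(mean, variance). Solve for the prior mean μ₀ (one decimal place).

μ₀ = -10.8

With known observation variance, the Normal–Normal posterior has precision τ_n = τ₀ + n/σ² and mean μ_n = (τ₀μ₀ + (n/σ²)x̄)/τ_n.
Here τ₀ = 1/75.9 = 0.013175 and τ_data = 19/40.6 = 0.467980, so τ_n = 0.481155.
Rearranging for μ₀: μ₀ = (μ_n·τ_n − τ_data·x̄)/τ₀ = (17.9895·0.481155 − 0.467980·18.8) / 0.013175 = -0.142286/0.013175 ≈ -10.8.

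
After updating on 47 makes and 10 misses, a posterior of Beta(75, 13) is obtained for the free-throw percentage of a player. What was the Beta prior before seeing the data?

Under Beta–binomial conjugacy the posterior parameters are (α+s, β+f).
Subtract the data counts: 75−47=28, 13−10=3.

Beta(28, 3)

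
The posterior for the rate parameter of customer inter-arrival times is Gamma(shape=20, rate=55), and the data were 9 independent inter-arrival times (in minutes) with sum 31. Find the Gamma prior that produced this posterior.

Gamma(shape=11, rate=24)

Gamma–exponential conjugacy: posterior shape = α + n, posterior rate = β + Σtᵢ.
So α = 20 − 9 = 11 and β = 55 − 31 = 24.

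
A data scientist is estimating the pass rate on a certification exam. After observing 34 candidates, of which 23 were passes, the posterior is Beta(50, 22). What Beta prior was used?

Beta is conjugate to the binomial likelihood: posterior = Beta(a+s, b+f).
Subtract the data counts: 50−23=27, 22−11=11.

Beta(27, 11)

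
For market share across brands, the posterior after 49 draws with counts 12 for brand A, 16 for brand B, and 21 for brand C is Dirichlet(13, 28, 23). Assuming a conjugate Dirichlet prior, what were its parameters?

For a Dirichlet(α) prior with multinomial counts c, the posterior is Dirichlet(α + c) componentwise.
Subtract each count from the matching posterior parameter: 13−12=1, 28−16=12, 23−21=2.

Dirichlet(1, 12, 2)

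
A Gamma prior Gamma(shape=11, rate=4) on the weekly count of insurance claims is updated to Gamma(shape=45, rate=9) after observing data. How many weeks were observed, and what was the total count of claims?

A Gamma(α, β) prior (rate parametrization) on a Poisson rate with n observations summing to S gives posterior Gamma(α+S, β+n).
Matching: Σxᵢ = 45 − 11 = 34 and n = 9 − 4 = 5.

n = 5 weeks with total 34 claims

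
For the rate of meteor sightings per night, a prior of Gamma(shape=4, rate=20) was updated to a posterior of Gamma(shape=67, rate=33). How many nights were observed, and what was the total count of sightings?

Gamma–Poisson conjugacy: posterior shape = α + Σxᵢ, posterior rate = β + n.
Matching: Σxᵢ = 67 − 4 = 63 and n = 33 − 20 = 13.

n = 13 nights with total 63 sightings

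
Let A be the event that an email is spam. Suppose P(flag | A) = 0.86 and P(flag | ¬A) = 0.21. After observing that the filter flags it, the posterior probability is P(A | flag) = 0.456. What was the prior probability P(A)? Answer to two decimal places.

Bayes' rule in odds form gives O(A|E) = O(A)·[P(E|A)/P(E|¬A)], hence O(A) = O(A|E)/LR.
Posterior odds = 0.456/(1−0.456) = 0.8382. LR = 0.86/0.21 = 4.0952.
Prior odds = 0.8382/4.0952 = 0.2047, so P(A) = 0.2047/(1+0.2047) ≈ 0.17.

P(A) = 0.17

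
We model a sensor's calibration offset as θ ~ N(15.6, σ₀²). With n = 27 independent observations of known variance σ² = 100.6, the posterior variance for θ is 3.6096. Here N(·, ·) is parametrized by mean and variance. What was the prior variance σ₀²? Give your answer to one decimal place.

σ₀² = 115.6

Posterior precision equals prior precision plus data precision: 1/σ_n² = 1/σ₀² + n/σ².
So 1/σ₀² = 1/3.6096 − 27/100.6 = 0.277039 − 0.268390 = 0.008649.
Hence σ₀² = 1/0.008649 ≈ 115.6.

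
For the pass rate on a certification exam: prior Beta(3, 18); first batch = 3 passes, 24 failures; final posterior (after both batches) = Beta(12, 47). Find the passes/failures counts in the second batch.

Sequential conjugate updates are equivalent to a single update on the pooled data, so total successes = posterior α − prior α and total failures = posterior β − prior β.
Total across both batches: 12−3=9 passes, 47−18=29 failures.
Subtract the first batch: 9−3=6 passes and 29−24=5 failures.

6 passes and 5 failures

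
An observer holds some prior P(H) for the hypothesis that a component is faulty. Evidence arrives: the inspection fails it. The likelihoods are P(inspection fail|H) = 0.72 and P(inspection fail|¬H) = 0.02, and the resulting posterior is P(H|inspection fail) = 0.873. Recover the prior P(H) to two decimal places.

P(H) = 0.16

In odds form, posterior odds = prior odds × likelihood ratio, so prior odds = posterior odds ÷ LR.
Posterior odds = 0.873/(1−0.873) = 6.8740. LR = 0.72/0.02 = 36.0000.
Prior odds = 6.8740/36.0000 = 0.1909, so P(H) = 0.1909/(1+0.1909) ≈ 0.16.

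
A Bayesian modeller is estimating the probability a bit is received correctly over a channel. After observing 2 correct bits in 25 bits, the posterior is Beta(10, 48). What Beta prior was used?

Beta(8, 25)

Under Beta–binomial conjugacy the posterior parameters are (a+s, b+f).
Subtract the data counts: 10−2=8, 48−23=25.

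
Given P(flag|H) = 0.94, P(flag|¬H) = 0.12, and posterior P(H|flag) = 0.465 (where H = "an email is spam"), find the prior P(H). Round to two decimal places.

P(H) = 0.10

In odds form, posterior odds = prior odds × likelihood ratio, so prior odds = posterior odds ÷ LR.
Posterior odds = 0.465/(1−0.465) = 0.8692. LR = 0.94/0.12 = 7.8333.
Prior odds = 0.8692/7.8333 = 0.1110, so P(H) = 0.1110/(1+0.1110) ≈ 0.10.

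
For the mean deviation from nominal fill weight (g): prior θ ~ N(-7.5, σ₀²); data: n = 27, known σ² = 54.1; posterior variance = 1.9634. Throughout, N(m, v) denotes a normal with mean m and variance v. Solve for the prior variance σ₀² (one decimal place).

Posterior precision equals prior precision plus data precision: 1/σ_n² = 1/σ₀² + n/σ².
So 1/σ₀² = 1/1.9634 − 27/54.1 = 0.509321 − 0.499076 = 0.010245.
Hence σ₀² = 1/0.010245 ≈ 97.6.

σ₀² = 97.6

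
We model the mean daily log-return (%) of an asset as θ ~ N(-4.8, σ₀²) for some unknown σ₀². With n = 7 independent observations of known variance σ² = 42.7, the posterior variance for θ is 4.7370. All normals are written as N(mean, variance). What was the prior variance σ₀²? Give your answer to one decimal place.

σ₀² = 21.2

For the Normal–Normal model with known σ², precisions add: τ_n = τ₀ + n/σ².
So 1/σ₀² = 1/4.7370 − 7/42.7 = 0.211104 − 0.163934 = 0.047170.
Hence σ₀² = 1/0.047170 ≈ 21.2.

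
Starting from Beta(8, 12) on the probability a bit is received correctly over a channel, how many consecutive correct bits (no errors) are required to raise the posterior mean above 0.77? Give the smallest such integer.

k = 33

After k correct bits and 0 errors the posterior is Beta(8+k, 12), with mean (8+k)/(8+12+k).
Set (8+k)/(20+k) > 0.77 and solve: k > (0.77·20 − 8)/(1 − 0.77) = 32.174.
The smallest integer exceeding 32.174 is 33, and checking k=33: (41)/(53) = 0.7736 > 0.77.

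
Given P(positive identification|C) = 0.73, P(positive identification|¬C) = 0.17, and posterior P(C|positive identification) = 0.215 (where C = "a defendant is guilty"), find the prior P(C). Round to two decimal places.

In odds form, posterior odds = prior odds × likelihood ratio, so prior odds = posterior odds ÷ LR.
Posterior odds = 0.215/(1−0.215) = 0.2739. LR = 0.73/0.17 = 4.2941.
Prior odds = 0.2739/4.2941 = 0.0638, so P(C) = 0.0638/(1+0.0638) ≈ 0.06.

P(C) = 0.06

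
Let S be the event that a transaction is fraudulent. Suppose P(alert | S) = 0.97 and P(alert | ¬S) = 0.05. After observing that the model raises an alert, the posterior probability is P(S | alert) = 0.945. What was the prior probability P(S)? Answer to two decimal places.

In odds form, posterior odds = prior odds × likelihood ratio, so prior odds = posterior odds ÷ LR.
Posterior odds = 0.945/(1−0.945) = 17.1818. LR = 0.97/0.05 = 19.4000.
Prior odds = 17.1818/19.4000 = 0.8857, so P(S) = 0.8857/(1+0.8857) ≈ 0.47.

P(S) = 0.47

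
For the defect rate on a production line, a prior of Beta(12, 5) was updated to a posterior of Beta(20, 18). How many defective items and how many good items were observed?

Beta is conjugate to the binomial likelihood: posterior = Beta(a+s, b+f).
Match parameters: s=20−12=8, f=18−5=13.

8 defective items and 13 good items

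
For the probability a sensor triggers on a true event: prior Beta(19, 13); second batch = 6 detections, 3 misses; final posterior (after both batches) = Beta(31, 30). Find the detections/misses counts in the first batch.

Because Beta–binomial updating is additive in the counts, the combined data contributed (α_post−α_prior, β_post−β_prior) successes and failures.
Total across both batches: 31−19=12 detections, 30−13=17 misses.
Subtract the second batch: 12−6=6 detections and 17−3=14 misses.

6 detections and 14 misses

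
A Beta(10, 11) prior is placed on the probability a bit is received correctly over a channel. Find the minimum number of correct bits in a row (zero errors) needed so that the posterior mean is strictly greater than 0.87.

k = 64

After k correct bits and 0 errors the posterior is Beta(10+k, 11), with mean (10+k)/(10+11+k).
Set (10+k)/(21+k) > 0.87 and solve: k > (0.87·21 − 10)/(1 − 0.87) = 63.615.
The smallest integer exceeding 63.615 is 64, and checking k=64: (74)/(85) = 0.8706 > 0.87.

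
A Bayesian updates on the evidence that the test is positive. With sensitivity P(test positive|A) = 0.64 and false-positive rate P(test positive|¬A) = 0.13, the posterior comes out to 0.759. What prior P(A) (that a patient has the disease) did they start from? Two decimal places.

Bayes' rule in odds form gives O(A|E) = O(A)·[P(E|A)/P(E|¬A)], hence O(A) = O(A|E)/LR.
Posterior odds = 0.759/(1−0.759) = 3.1494. LR = 0.64/0.13 = 4.9231.
Prior odds = 3.1494/4.9231 = 0.6397, so P(A) = 0.6397/(1+0.6397) ≈ 0.39.

P(A) = 0.39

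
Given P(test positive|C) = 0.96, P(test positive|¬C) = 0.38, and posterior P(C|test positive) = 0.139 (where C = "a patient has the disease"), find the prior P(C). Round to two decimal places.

P(C) = 0.06

Bayes' rule in odds form gives O(C|E) = O(C)·[P(E|C)/P(E|¬C)], hence O(C) = O(C|E)/LR.
Posterior odds = 0.139/(1−0.139) = 0.1614. LR = 0.96/0.38 = 2.5263.
Prior odds = 0.1614/2.5263 = 0.0639, so P(C) = 0.0639/(1+0.0639) ≈ 0.06.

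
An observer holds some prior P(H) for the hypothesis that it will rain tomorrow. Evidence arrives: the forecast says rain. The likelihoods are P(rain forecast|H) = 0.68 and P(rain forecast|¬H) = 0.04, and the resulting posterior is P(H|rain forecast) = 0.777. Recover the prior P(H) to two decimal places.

P(H) = 0.17

In odds form, posterior odds = prior odds × likelihood ratio, so prior odds = posterior odds ÷ LR.
Posterior odds = 0.777/(1−0.777) = 3.4843. LR = 0.68/0.04 = 17.0000.
Prior odds = 3.4843/17.0000 = 0.2050, so P(H) = 0.2050/(1+0.2050) ≈ 0.17.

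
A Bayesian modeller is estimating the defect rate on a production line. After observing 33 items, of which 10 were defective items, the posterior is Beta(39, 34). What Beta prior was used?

Beta(29, 11)

Under Beta–binomial conjugacy the posterior parameters are (α+s, β+f).
So α = 39 − 10 = 29 and β = 34 − 23 = 11.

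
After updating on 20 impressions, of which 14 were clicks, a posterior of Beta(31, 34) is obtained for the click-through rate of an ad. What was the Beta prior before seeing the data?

Under Beta–binomial conjugacy the posterior parameters are (α+s, β+f).
So α = 31 − 14 = 17 and β = 34 − 6 = 28.

Beta(17, 28)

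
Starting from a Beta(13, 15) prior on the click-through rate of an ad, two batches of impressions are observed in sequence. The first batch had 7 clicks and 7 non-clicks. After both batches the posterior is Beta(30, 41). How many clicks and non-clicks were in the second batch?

10 clicks and 19 non-clicks

Because Beta–binomial updating is additive in the counts, the combined data contributed (α_post−α_prior, β_post−β_prior) successes and failures.
Total across both batches: 30−13=17 clicks, 41−15=26 non-clicks.
Subtract the first batch: 17−7=10 clicks and 26−7=19 non-clicks.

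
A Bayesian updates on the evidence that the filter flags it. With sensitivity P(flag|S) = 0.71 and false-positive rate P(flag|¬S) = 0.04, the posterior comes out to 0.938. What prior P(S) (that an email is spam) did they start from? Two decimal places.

P(S) = 0.46

Bayes' rule in odds form gives O(S|E) = O(S)·[P(E|S)/P(E|¬S)], hence O(S) = O(S|E)/LR.
Posterior odds = 0.938/(1−0.938) = 15.1290. LR = 0.71/0.04 = 17.7500.
Prior odds = 15.1290/17.7500 = 0.8523, so P(S) = 0.8523/(1+0.8523) ≈ 0.46.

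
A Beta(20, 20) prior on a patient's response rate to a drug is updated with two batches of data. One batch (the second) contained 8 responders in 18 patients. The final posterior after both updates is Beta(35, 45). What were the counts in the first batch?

7 responders and 15 non-responders

Sequential conjugate updates are equivalent to a single update on the pooled data, so total successes = posterior α − prior α and total failures = posterior β − prior β.
Total across both batches: 35−20=15 responders, 45−20=25 non-responders.
Subtract the second batch: 15−8=7 responders and 25−10=15 non-responders.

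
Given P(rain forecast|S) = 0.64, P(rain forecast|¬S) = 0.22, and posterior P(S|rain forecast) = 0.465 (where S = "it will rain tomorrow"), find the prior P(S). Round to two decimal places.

In odds form, posterior odds = prior odds × likelihood ratio, so prior odds = posterior odds ÷ LR.
Posterior odds = 0.465/(1−0.465) = 0.8692. LR = 0.64/0.22 = 2.9091.
Prior odds = 0.8692/2.9091 = 0.2988, so P(S) = 0.2988/(1+0.2988) ≈ 0.23.

P(S) = 0.23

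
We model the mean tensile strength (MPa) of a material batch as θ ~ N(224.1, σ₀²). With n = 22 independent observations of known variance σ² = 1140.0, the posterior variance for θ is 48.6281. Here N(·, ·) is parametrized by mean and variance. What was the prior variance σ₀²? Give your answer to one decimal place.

σ₀² = 789.9

For the Normal–Normal model with known σ², precisions add: τ_n = τ₀ + n/σ².
So 1/σ₀² = 1/48.6281 − 22/1140.0 = 0.020564 − 0.019298 = 0.001266.
Hence σ₀² = 1/0.001266 ≈ 789.9.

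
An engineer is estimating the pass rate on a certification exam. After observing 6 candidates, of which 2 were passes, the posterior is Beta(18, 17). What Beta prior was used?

Beta(16, 13)

A Beta(a, b) prior with s successes and f failures in binomial data gives a Beta(a+s, b+f) posterior.
Subtract the data counts: 18−2=16, 17−4=13.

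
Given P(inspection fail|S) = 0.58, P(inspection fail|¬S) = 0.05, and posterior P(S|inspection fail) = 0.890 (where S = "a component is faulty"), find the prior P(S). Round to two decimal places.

In odds form, posterior odds = prior odds × likelihood ratio, so prior odds = posterior odds ÷ LR.
Posterior odds = 0.890/(1−0.890) = 8.0909. LR = 0.58/0.05 = 11.6000.
Prior odds = 8.0909/11.6000 = 0.6975, so P(S) = 0.6975/(1+0.6975) ≈ 0.41.

P(S) = 0.41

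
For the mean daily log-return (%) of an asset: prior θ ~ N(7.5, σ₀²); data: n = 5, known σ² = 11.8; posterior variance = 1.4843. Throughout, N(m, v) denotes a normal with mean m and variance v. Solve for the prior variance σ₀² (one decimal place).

σ₀² = 4.0

Posterior precision equals prior precision plus data precision: 1/σ_n² = 1/σ₀² + n/σ².
So 1/σ₀² = 1/1.4843 − 5/11.8 = 0.673718 − 0.423729 = 0.249989.
Hence σ₀² = 1/0.249989 ≈ 4.0.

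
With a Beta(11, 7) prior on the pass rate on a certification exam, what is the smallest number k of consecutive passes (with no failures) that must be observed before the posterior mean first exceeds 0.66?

k = 3

After k passes and 0 failures the posterior is Beta(11+k, 7), with mean (11+k)/(11+7+k).
Set (11+k)/(18+k) > 0.66 and solve: k > (0.66·18 − 11)/(1 − 0.66) = 2.588.
The smallest integer exceeding 2.588 is 3, and checking k=3: (14)/(21) = 0.6667 > 0.66.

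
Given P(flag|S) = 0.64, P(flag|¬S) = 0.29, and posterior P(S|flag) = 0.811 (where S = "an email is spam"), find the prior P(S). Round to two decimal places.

Bayes' rule in odds form gives O(S|E) = O(S)·[P(E|S)/P(E|¬S)], hence O(S) = O(S|E)/LR.
Posterior odds = 0.811/(1−0.811) = 4.2910. LR = 0.64/0.29 = 2.2069.
Prior odds = 4.2910/2.2069 = 1.9444, so P(S) = 1.9444/(1+1.9444) ≈ 0.66.

P(S) = 0.66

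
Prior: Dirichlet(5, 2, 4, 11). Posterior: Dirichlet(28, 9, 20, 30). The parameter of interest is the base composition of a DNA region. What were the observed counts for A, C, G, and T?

For a Dirichlet(α) prior with multinomial counts c, the posterior is Dirichlet(α + c) componentwise.
Counts are posterior − prior componentwise: 28−5=23, 9−2=7, 20−4=16, 30−11=19.

counts (23, 7, 16, 19)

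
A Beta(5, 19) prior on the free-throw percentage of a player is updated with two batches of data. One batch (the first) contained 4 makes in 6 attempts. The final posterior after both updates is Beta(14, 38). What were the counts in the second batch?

Sequential conjugate updates are equivalent to a single update on the pooled data, so total successes = posterior α − prior α and total failures = posterior β − prior β.
Total across both batches: 14−5=9 makes, 38−19=19 misses.
Subtract the first batch: 9−4=5 makes and 19−2=17 misses.

5 makes and 17 misses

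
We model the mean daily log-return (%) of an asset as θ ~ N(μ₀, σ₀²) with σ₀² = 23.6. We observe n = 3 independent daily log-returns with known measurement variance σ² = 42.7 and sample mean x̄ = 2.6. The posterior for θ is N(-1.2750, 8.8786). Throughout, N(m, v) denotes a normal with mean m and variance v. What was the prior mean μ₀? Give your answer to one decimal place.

μ₀ = -7.7

The posterior mean is a precision-weighted average: μ_n = (τ₀μ₀ + τ_data·x̄)/(τ₀+τ_data), with τ₀=1/σ₀² and τ_data=n/σ².
Here τ₀ = 1/23.6 = 0.042373 and τ_data = 3/42.7 = 0.070258, so τ_n = 0.112631.
Rearranging for μ₀: μ₀ = (μ_n·τ_n − τ_data·x̄)/τ₀ = (-1.2750·0.112631 − 0.070258·2.6) / 0.042373 = -0.326275/0.042373 ≈ -7.7.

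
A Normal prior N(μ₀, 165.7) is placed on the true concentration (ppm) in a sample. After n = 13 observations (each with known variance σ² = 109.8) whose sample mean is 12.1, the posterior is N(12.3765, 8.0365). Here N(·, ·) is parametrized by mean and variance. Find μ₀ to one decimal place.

The posterior mean is a precision-weighted average: μ_n = (τ₀μ₀ + τ_data·x̄)/(τ₀+τ_data), with τ₀=1/σ₀² and τ_data=n/σ².
Here τ₀ = 1/165.7 = 0.006035 and τ_data = 13/109.8 = 0.118397, so τ_n = 0.124432.
Rearranging for μ₀: μ₀ = (μ_n·τ_n − τ_data·x̄)/τ₀ = (12.3765·0.124432 − 0.118397·12.1) / 0.006035 = 0.107429/0.006035 ≈ 17.8.

μ₀ = 17.8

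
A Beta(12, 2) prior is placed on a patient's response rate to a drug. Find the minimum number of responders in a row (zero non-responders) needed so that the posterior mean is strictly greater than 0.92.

After k responders and 0 non-responders the posterior is Beta(12+k, 2), with mean (12+k)/(12+2+k).
Set (12+k)/(14+k) > 0.92 and solve: k > (0.92·14 − 12)/(1 − 0.92) = 11.000.
The smallest integer exceeding 11.000 is 12, and checking k=12: (24)/(26) = 0.9231 > 0.92.

k = 12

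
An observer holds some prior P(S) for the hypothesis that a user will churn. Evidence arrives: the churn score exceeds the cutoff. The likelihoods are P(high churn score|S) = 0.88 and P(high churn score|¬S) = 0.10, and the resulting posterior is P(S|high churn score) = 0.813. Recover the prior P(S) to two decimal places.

P(S) = 0.33

Bayes' rule in odds form gives O(S|E) = O(S)·[P(E|S)/P(E|¬S)], hence O(S) = O(S|E)/LR.
Posterior odds = 0.813/(1−0.813) = 4.3476. LR = 0.88/0.10 = 8.8000.
Prior odds = 4.3476/8.8000 = 0.4940, so P(S) = 0.4940/(1+0.4940) ≈ 0.33.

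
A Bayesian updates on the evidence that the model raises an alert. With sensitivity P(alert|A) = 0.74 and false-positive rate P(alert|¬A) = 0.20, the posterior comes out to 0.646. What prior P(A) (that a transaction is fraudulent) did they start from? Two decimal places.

In odds form, posterior odds = prior odds × likelihood ratio, so prior odds = posterior odds ÷ LR.
Posterior odds = 0.646/(1−0.646) = 1.8249. LR = 0.74/0.20 = 3.7000.
Prior odds = 1.8249/3.7000 = 0.4932, so P(A) = 0.4932/(1+0.4932) ≈ 0.33.

P(A) = 0.33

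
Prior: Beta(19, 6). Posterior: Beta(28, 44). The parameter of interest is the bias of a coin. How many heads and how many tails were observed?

Beta is conjugate to the binomial likelihood: posterior = Beta(α+s, β+f).
So s = 28 − 19 = 9 and f = 44 − 6 = 38.

9 heads and 38 tails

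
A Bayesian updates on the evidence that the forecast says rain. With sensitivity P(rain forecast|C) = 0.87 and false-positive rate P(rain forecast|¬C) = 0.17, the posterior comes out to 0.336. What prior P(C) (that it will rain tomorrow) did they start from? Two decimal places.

Bayes' rule in odds form gives O(C|E) = O(C)·[P(E|C)/P(E|¬C)], hence O(C) = O(C|E)/LR.
Posterior odds = 0.336/(1−0.336) = 0.5060. LR = 0.87/0.17 = 5.1176.
Prior odds = 0.5060/5.1176 = 0.0989, so P(C) = 0.0989/(1+0.0989) ≈ 0.09.

P(C) = 0.09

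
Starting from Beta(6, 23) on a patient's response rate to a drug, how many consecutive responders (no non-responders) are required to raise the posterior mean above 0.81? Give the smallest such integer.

After k responders and 0 non-responders the posterior is Beta(6+k, 23), with mean (6+k)/(6+23+k).
Set (6+k)/(29+k) > 0.81 and solve: k > (0.81·29 − 6)/(1 − 0.81) = 92.053.
The smallest integer exceeding 92.053 is 93.

k = 93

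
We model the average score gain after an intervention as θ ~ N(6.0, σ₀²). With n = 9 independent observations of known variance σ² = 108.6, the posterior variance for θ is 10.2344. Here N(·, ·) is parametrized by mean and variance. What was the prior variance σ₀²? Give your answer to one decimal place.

Posterior precision equals prior precision plus data precision: 1/σ_n² = 1/σ₀² + n/σ².
So 1/σ₀² = 1/10.2344 − 9/108.6 = 0.097710 − 0.082873 = 0.014837.
Hence σ₀² = 1/0.014837 ≈ 67.4.

σ₀² = 67.4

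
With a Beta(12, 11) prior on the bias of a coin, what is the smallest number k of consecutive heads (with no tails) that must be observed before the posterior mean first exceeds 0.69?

After k heads and 0 tails the posterior is Beta(12+k, 11), with mean (12+k)/(12+11+k).
Set (12+k)/(23+k) > 0.69 and solve: k > (0.69·23 − 12)/(1 − 0.69) = 12.484.
The smallest integer exceeding 12.484 is 13, and checking k=13: (25)/(36) = 0.6944 > 0.69.

k = 13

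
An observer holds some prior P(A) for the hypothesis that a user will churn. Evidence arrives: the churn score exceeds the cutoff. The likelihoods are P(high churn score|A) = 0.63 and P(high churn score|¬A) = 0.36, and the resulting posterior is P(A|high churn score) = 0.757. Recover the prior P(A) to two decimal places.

P(A) = 0.64

Bayes' rule in odds form gives O(A|E) = O(A)·[P(E|A)/P(E|¬A)], hence O(A) = O(A|E)/LR.
Posterior odds = 0.757/(1−0.757) = 3.1152. LR = 0.63/0.36 = 1.7500.
Prior odds = 3.1152/1.7500 = 1.7801, so P(A) = 1.7801/(1+1.7801) ≈ 0.64.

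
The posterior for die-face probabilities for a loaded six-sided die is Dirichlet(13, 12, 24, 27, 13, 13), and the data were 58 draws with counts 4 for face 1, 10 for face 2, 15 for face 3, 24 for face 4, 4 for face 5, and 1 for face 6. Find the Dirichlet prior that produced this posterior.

For a Dirichlet(α) prior with multinomial counts c, the posterior is Dirichlet(α + c) componentwise.
Subtract each count from the matching posterior parameter: 13−4=9, 12−10=2, 24−15=9, 27−24=3, 13−4=9, 13−1=12.

Dirichlet(9, 2, 9, 3, 9, 12)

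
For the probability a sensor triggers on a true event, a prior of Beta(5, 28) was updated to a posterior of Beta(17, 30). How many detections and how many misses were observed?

Under Beta–binomial conjugacy the posterior parameters are (α+s, β+f).
So s = 17 − 5 = 12 and f = 30 − 28 = 2.

12 detections and 2 misses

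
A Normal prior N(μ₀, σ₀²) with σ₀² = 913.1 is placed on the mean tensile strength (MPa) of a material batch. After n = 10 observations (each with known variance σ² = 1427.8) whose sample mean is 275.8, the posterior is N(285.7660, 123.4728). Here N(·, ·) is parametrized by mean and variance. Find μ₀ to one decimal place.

With known observation variance, the Normal–Normal posterior has precision τ_n = τ₀ + n/σ² and mean μ_n = (τ₀μ₀ + (n/σ²)x̄)/τ_n.
Here τ₀ = 1/913.1 = 0.001095 and τ_data = 10/1427.8 = 0.007004, so τ_n = 0.008099.
Rearranging for μ₀: μ₀ = (μ_n·τ_n − τ_data·x̄)/τ₀ = (285.7660·0.008099 − 0.007004·275.8) / 0.001095 = 0.382716/0.001095 ≈ 349.5.

μ₀ = 349.5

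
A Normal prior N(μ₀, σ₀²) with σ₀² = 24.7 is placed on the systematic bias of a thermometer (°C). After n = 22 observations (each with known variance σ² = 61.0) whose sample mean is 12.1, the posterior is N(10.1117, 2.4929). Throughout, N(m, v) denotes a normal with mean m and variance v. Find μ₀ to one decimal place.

μ₀ = -7.6

With known observation variance, the Normal–Normal posterior has precision τ_n = τ₀ + n/σ² and mean μ_n = (τ₀μ₀ + (n/σ²)x̄)/τ_n.
Here τ₀ = 1/24.7 = 0.040486 and τ_data = 22/61.0 = 0.360656, so τ_n = 0.401142.
Rearranging for μ₀: μ₀ = (μ_n·τ_n − τ_data·x̄)/τ₀ = (10.1117·0.401142 − 0.360656·12.1) / 0.040486 = -0.307710/0.040486 ≈ -7.6.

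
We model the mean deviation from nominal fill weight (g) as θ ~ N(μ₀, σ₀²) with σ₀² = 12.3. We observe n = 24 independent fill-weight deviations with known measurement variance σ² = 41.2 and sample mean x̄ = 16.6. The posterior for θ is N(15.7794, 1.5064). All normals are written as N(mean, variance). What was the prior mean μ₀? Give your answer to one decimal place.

The posterior mean is a precision-weighted average: μ_n = (τ₀μ₀ + τ_data·x̄)/(τ₀+τ_data), with τ₀=1/σ₀² and τ_data=n/σ².
Here τ₀ = 1/12.3 = 0.081301 and τ_data = 24/41.2 = 0.582524, so τ_n = 0.663825.
Rearranging for μ₀: μ₀ = (μ_n·τ_n − τ_data·x̄)/τ₀ = (15.7794·0.663825 − 0.582524·16.6) / 0.081301 = 0.804862/0.081301 ≈ 9.9.

μ₀ = 9.9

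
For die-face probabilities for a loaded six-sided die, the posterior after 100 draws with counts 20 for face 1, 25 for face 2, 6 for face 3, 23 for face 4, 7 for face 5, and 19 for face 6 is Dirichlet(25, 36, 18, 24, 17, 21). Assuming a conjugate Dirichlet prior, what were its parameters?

For a Dirichlet(α) prior with multinomial counts c, the posterior is Dirichlet(α + c) componentwise.
Subtract each count from the matching posterior parameter: 25−20=5, 36−25=11, 18−6=12, 24−23=1, 17−7=10, 21−19=2.

Dirichlet(5, 11, 12, 1, 10, 2)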